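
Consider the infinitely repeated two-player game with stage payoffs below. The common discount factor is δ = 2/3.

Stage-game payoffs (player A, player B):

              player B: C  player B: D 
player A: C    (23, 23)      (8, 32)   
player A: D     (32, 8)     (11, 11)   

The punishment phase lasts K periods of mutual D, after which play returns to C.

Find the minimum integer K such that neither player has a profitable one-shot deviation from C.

No profitable deviation requires (23−11)(δ+…+δ^K) ≥ 32−23, i.e. δ+…+δ^K ≥ 3/4 ≈ 0.7500.
With δ = 2/3, the partial sums are K=1: 0.6667, K=2: 1.1111.
K = 2 is the first length at which the sum reaches 0.7500.

2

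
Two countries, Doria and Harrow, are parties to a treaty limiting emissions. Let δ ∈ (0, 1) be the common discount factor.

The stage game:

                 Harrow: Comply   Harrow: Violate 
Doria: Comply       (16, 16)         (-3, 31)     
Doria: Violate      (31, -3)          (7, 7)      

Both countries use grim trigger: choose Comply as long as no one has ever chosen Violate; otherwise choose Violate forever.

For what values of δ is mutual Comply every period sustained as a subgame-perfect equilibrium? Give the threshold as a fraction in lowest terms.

5/8

One-period gain from deviating is 31 − 16 = 15. The loss is 16 − 7 = 9 in every subsequent period, with present value 9·δ/(1−δ).
Deviation is unprofitable when 9·δ/(1−δ) ≥ 15, i.e. δ/(1−δ) ≥ 5/3.
Equivalently δ ≥ 15/(15+9) = 5/8.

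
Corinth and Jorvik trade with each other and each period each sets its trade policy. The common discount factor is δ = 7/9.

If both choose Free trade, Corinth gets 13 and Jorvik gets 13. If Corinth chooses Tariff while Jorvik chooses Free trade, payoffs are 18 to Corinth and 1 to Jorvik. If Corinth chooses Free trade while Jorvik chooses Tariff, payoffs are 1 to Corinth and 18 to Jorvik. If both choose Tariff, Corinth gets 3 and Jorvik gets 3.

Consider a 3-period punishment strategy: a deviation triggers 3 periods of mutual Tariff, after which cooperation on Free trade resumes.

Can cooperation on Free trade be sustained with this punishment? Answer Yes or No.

Yes

IC: δ+…+δ^3 ≥ (18−13)/(13−3) = 1/2.
At δ = 7/9: partial sum = 1.8532 ≥ 0.5000. Cooperation sustainable.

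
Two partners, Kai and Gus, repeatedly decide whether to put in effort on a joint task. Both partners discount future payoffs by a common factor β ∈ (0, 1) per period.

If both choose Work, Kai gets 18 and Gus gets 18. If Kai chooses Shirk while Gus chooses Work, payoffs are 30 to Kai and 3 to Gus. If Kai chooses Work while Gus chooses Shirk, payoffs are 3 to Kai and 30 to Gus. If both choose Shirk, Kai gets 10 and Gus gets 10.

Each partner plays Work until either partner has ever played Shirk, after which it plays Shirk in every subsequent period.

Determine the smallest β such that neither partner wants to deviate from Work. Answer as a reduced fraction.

Under grim trigger the critical discount factor is (T−C)/(T−P) with T = 30, C = 18, P = 10.
β* = (30−18)/(30−10) = 12/20 = 3/5.

3/5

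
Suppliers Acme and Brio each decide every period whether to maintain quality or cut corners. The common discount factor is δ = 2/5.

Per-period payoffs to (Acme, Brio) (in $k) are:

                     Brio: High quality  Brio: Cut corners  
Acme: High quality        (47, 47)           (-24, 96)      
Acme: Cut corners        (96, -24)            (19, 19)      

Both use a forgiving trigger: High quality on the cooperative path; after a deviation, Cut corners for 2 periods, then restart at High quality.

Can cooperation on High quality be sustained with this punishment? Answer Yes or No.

A one-shot deviation gives 96 now, then 19 for 2 periods, then back to 47.
Gain from deviating: (96−47) today; loss: (47−19) in each of the next 2 periods.
No-deviation condition: (47−19)(δ+…+δ^2) ≥ 96−47, i.e. δ+…+δ^2 ≥ 7/4.
At δ = 2/5: δ+…+δ^2 = 0.5600 < 1.7500.
So cooperation is not sustainable.

No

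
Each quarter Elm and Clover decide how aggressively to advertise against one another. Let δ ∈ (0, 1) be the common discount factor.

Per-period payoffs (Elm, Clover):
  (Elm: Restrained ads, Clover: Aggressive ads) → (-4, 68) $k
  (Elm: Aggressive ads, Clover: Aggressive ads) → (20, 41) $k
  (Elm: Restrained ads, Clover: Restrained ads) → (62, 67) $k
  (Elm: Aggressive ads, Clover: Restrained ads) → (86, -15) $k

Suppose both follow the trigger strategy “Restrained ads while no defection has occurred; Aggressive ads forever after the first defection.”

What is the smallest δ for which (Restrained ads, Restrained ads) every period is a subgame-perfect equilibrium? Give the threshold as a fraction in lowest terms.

4/11

For Elm: deviation gain 86−62 = 24, per-period punishment loss 62−20 = 42. IC gives δ ≥ 24/66 = 4/11.
For Clover: gain 1, loss 26 per period, so δ ≥ 1/27.
The tighter constraint is Elm's, so cooperation needs δ ≥ 4/11.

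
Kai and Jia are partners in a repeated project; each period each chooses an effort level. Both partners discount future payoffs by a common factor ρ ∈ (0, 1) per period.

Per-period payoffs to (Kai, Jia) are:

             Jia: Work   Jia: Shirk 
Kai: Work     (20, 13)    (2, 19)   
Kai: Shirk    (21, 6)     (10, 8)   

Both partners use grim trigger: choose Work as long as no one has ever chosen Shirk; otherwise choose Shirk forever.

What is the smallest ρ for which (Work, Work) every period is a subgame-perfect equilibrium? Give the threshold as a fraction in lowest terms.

For Kai: deviation gain 21−20 = 1, per-period punishment loss 20−10 = 10. IC gives ρ ≥ 1/11.
For Jia: gain 6, loss 5 per period, so ρ ≥ 6/11.
The tighter constraint is Jia's, so cooperation needs ρ ≥ 6/11.

6/11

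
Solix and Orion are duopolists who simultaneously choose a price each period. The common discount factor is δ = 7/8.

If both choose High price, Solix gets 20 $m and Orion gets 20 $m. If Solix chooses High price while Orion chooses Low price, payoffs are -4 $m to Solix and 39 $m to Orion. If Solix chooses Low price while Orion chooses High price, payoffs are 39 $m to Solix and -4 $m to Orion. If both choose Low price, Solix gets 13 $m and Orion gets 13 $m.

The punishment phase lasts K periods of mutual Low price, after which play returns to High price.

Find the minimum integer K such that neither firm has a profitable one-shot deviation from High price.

4

IC: δ(1−δ^K)/(1−δ) ≥ (39−20)/(20−13) = 19/7.
With δ = 7/8: need 1 − δ^K ≥ 19/7·(1−7/8)/(7/8), i.e. δ^K ≤ 0.6122.
Since (7/8)^3 = 0.6699 and (7/8)^4 = 0.5862, the smallest such K is 4.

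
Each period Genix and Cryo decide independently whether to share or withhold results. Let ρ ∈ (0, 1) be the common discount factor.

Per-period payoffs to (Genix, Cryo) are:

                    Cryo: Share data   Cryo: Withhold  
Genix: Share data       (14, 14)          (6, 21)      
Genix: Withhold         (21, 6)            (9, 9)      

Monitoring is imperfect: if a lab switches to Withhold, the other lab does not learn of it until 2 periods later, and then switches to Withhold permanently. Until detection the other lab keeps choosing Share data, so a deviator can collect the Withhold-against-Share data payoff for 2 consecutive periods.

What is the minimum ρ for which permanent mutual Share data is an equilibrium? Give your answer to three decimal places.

0.764

The best deviation is to choose Withhold for all 2 undetected periods, earning 21 each, then 9 forever once detected.
Deviation value: 21(1−ρ^2)/(1−ρ) + 9ρ^2/(1−ρ); cooperation value: 14/(1−ρ).
IC: 14 ≥ 21(1−ρ^2) + 9ρ^2 = 21 − 12ρ^2.
So ρ^2 ≥ 7/12, giving ρ ≥ (7/12)^(1/2) ≈ 0.764.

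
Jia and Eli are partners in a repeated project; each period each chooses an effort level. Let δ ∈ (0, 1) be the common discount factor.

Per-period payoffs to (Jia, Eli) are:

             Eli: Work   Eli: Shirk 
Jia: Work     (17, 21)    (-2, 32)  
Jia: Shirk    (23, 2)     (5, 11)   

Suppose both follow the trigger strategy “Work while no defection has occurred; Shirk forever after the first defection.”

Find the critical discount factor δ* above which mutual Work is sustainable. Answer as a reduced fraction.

For Jia: deviation gain 23−17 = 6, per-period punishment loss 17−5 = 12. IC gives δ ≥ 6/18 = 1/3.
For Eli: gain 11, loss 10 per period, so δ ≥ 11/21.
The tighter constraint is Eli's, so cooperation needs δ ≥ 11/21.

11/21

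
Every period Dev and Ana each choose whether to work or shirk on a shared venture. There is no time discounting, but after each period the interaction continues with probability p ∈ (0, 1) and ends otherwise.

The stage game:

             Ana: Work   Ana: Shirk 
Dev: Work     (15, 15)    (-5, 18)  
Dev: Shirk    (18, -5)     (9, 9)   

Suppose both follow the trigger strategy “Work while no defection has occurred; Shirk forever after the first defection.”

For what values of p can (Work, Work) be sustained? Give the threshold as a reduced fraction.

1/3

With no time discounting, the continuation probability p plays the role of the discount factor.
Grim-trigger IC: 15/(1−p) ≥ 18 + 9p/(1−p) ⇒ p ≥ (18−15)/(18−9) = 1/3.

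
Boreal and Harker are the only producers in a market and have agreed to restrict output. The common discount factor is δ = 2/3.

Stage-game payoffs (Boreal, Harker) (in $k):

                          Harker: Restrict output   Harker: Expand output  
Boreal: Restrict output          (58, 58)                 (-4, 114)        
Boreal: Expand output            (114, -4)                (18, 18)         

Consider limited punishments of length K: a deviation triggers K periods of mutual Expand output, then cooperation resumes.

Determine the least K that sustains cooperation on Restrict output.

3

IC: δ(1−δ^K)/(1−δ) ≥ (114−58)/(58−18) = 7/5.
With δ = 2/3: need 1 − δ^K ≥ 7/5·(1−2/3)/(2/3), i.e. δ^K ≤ 0.3000.
Since (2/3)^2 = 0.4444 and (2/3)^3 = 0.2963, the smallest such K is 3.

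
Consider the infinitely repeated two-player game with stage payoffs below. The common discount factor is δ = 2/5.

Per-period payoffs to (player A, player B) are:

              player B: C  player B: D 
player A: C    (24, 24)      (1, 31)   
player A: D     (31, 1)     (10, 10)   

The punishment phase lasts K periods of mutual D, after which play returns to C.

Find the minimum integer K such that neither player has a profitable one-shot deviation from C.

2

No profitable deviation requires (24−10)(δ+…+δ^K) ≥ 31−24, i.e. δ+…+δ^K ≥ 1/2 ≈ 0.5000.
With δ = 2/5, the partial sums are K=1: 0.4000, K=2: 0.5600.
K = 2 is the first length at which the sum reaches 0.5000.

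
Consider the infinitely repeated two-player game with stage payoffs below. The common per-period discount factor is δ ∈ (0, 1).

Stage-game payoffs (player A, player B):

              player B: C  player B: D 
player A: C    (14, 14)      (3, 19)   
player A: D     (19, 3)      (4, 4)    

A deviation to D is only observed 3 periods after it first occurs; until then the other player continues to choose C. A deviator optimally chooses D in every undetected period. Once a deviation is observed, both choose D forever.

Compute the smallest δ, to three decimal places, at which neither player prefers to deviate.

The best deviation is to choose D for all 3 undetected periods, earning 19 each, then 4 forever once detected.
Deviation value: 19(1−δ^3)/(1−δ) + 4δ^3/(1−δ); cooperation value: 14/(1−δ).
IC: 14 ≥ 19(1−δ^3) + 4δ^3 = 19 − 15δ^3.
So δ^3 ≥ 5/15 = 1/3, giving δ ≥ (1/3)^(1/3) ≈ 0.693.

0.693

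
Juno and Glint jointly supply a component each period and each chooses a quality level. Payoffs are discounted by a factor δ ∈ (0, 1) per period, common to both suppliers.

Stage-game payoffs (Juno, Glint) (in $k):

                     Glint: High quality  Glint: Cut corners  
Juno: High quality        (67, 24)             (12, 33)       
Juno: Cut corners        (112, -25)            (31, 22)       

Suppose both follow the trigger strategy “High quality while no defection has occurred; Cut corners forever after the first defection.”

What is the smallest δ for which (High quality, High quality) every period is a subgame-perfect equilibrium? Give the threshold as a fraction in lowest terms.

9/11

Juno's threshold: (112−67)/(112−31) = 5/9.
Glint's threshold: (33−24)/(33−22) = 9/11.
5/9 < 9/11, so Glint binds and δ* = 9/11.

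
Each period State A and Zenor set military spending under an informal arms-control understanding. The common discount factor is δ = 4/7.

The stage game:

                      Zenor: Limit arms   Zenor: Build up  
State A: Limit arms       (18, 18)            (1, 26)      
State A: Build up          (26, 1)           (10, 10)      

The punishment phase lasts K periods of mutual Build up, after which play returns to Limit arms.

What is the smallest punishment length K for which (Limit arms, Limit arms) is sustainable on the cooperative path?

3

Need Σ_{k=1}^{K} δ^k ≥ (26−18)/(18−10) = 1.0000 at δ = 4/7.
At K = 2 the sum is 0.8980 < 1.0000; at K = 3 it is 1.0845 ≥ 1.0000.
So the minimum punishment length is K = 3.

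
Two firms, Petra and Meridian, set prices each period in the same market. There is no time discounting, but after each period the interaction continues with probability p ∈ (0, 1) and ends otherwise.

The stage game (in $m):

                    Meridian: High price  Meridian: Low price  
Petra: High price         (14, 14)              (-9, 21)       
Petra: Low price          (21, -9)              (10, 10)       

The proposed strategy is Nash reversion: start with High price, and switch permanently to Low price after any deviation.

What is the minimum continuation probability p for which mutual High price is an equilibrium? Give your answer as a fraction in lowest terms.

7/11

With no time discounting, the continuation probability p plays the role of the discount factor.
Grim-trigger IC: 14/(1−p) ≥ 21 + 10p/(1−p) ⇒ p ≥ (21−14)/(21−10) = 7/11.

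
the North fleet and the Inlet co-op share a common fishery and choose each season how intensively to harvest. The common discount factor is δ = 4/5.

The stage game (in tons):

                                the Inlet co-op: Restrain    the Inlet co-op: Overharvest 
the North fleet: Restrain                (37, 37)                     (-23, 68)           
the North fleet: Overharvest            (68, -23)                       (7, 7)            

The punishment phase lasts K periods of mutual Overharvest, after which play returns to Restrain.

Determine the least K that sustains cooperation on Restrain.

Need Σ_{k=1}^{K} δ^k ≥ (68−37)/(37−7) = 1.0333 at δ = 4/5.
At K = 1 the sum is 0.8000 < 1.0333; at K = 2 it is 1.4400 ≥ 1.0333.
So the minimum punishment length is K = 2.

2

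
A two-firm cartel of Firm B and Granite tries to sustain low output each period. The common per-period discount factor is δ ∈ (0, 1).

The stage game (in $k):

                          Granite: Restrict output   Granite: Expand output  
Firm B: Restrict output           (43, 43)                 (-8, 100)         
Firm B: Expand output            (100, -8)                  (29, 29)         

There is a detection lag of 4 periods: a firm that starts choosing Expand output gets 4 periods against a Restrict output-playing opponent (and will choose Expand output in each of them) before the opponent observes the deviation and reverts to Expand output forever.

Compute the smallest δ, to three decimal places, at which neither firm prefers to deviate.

0.947

A deviator earns 100 for 4 periods, then 29 forever; cooperating earns 43 forever. Multiplying the IC by (1−δ):
43 ≥ 100(1−δ^4) + 29δ^4, so 71·δ^4 ≥ 57 and δ^4 ≥ 57/71.
δ ≥ (57/71)^(1/4) ≈ 0.947.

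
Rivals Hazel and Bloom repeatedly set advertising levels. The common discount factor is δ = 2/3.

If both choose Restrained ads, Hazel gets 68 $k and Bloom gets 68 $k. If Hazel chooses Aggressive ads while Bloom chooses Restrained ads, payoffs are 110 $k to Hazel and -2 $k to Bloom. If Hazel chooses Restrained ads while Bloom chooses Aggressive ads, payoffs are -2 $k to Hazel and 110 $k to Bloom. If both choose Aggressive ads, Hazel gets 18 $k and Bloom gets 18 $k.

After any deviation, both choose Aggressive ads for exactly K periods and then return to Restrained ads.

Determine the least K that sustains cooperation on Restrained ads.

2

IC: δ(1−δ^K)/(1−δ) ≥ (110−68)/(68−18) = 21/25.
With δ = 2/3: need 1 − δ^K ≥ 21/25·(1−2/3)/(2/3), i.e. δ^K ≤ 0.5800.
Since (2/3)^1 = 0.6667 and (2/3)^2 = 0.4444, the smallest such K is 2.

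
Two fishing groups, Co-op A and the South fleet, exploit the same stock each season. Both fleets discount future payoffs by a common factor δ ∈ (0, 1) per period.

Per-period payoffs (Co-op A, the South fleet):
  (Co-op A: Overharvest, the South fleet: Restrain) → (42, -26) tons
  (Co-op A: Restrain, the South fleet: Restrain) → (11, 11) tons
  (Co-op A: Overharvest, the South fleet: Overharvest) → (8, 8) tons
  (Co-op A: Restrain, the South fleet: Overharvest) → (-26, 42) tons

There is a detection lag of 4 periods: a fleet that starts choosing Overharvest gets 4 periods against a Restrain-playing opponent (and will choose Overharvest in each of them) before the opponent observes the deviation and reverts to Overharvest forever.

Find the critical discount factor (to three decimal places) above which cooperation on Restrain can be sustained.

The best deviation is to choose Overharvest for all 4 undetected periods, earning 42 each, then 8 forever once detected.
Deviation value: 42(1−δ^4)/(1−δ) + 8δ^4/(1−δ); cooperation value: 11/(1−δ).
IC: 11 ≥ 42(1−δ^4) + 8δ^4 = 42 − 34δ^4.
So δ^4 ≥ 31/34, giving δ ≥ (31/34)^(1/4) ≈ 0.977.

0.977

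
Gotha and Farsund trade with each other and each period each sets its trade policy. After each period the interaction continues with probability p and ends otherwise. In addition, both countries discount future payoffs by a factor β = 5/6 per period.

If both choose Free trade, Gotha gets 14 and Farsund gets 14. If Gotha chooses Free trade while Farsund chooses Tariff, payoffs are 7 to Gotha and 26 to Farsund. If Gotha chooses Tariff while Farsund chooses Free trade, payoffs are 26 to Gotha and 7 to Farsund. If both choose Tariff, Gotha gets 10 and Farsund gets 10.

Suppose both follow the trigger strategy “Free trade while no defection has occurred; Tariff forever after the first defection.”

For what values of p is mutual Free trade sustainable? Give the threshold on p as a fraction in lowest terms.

9/10

With continuation probability p and discount β, the effective per-period discount factor is βp.
Grim-trigger IC: βp ≥ (26−14)/(26−10) = 3/4.
So p ≥ (3/4)/(5/6) = 9/10.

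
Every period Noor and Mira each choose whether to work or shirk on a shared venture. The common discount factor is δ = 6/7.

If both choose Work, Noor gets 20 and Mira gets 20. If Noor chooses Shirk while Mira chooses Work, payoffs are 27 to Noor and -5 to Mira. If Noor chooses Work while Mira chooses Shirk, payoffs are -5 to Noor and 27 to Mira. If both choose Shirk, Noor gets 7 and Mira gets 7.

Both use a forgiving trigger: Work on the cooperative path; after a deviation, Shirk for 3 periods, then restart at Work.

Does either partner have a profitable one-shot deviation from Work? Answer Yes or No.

A one-shot deviation gives 27 now, then 7 for 3 periods, then back to 20.
Gain from deviating: (27−20) today; loss: (20−7) in each of the next 3 periods.
No-deviation condition: (20−7)(δ+…+δ^3) ≥ 27−20, i.e. δ+…+δ^3 ≥ 7/13.
At δ = 6/7: δ+…+δ^3 = 2.2216 ≥ 0.5385.
So cooperation is sustainable.

No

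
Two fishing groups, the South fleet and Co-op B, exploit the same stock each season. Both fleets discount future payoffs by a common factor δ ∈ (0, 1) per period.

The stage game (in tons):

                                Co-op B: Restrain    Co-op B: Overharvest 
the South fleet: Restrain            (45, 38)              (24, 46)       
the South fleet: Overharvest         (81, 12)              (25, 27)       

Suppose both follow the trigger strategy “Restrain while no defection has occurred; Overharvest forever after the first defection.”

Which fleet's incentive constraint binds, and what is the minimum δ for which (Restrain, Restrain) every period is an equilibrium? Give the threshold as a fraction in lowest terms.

the South fleet; δ ≥ 9/14

the South fleet's threshold: (81−45)/(81−25) = 9/14.
Co-op B's threshold: (46−38)/(46−27) = 8/19.
9/14 > 8/19, so the South fleet binds and δ* = 9/14.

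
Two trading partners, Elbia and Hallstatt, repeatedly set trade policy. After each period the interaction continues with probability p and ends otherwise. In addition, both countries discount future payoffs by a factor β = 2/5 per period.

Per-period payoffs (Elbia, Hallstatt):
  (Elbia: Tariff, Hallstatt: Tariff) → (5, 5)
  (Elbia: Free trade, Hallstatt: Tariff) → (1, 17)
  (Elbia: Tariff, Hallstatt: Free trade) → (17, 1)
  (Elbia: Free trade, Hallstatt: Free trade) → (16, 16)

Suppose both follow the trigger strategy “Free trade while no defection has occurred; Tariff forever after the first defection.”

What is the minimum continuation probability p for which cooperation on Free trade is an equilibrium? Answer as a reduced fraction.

5/24

With continuation probability p and discount β, the effective per-period discount factor is βp.
Grim-trigger IC: βp ≥ (17−16)/(17−5) = 1/12.
So p ≥ (1/12)/(2/5) = 5/24.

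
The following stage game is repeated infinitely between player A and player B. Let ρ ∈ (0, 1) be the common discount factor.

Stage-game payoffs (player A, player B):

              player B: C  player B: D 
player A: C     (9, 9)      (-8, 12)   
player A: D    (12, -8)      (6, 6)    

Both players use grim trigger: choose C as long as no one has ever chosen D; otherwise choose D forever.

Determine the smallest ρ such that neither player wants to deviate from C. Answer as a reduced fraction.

1/2

Cooperation forever yields 9 each period: 9/(1−ρ).
Deviating yields 12 once, then 6 forever: 12 + 6ρ/(1−ρ).
No profitable deviation requires 9/(1−ρ) ≥ 12 + 6ρ/(1−ρ).
Multiplying by (1−ρ): 9 ≥ 12(1−ρ) + 6ρ = 12 − 6ρ.
So 6ρ ≥ 3, i.e. ρ ≥ 3/6 = 1/2.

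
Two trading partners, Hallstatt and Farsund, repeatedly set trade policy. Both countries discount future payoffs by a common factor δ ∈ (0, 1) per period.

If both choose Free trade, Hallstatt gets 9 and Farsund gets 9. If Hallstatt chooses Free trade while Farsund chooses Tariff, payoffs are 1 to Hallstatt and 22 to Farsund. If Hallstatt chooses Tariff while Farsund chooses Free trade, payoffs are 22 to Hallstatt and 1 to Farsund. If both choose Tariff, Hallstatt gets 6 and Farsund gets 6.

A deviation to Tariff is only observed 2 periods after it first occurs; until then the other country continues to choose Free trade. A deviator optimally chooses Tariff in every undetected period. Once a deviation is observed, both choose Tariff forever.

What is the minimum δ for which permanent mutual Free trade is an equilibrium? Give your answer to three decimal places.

Deviating for the 2 undetected periods gains 22−9 = 13 per period over cooperation, then loses 9−6 = 3 per period forever once punishment starts.
Gain: 13(1 + δ + … + δ^1); loss: 3·δ^2/(1−δ).
No profitable deviation ⇔ 13(1−δ^2) ≤ 3·δ^2, i.e. δ^2 ≥ 13/(13+3) = 13/16.
Hence δ ≥ (13/16)^(1/2) ≈ 0.901.

0.901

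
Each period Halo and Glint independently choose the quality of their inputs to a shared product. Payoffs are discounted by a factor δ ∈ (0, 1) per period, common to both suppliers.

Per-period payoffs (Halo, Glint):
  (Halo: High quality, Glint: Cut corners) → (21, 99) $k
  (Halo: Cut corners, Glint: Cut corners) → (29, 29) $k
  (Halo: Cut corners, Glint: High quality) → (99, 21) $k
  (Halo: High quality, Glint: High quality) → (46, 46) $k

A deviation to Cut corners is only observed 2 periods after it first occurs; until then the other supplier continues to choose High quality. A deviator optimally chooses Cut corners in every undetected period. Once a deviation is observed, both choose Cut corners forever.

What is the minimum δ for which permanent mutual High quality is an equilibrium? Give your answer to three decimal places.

0.870

The best deviation is to choose Cut corners for all 2 undetected periods, earning 99 each, then 29 forever once detected.
Deviation value: 99(1−δ^2)/(1−δ) + 29δ^2/(1−δ); cooperation value: 46/(1−δ).
IC: 46 ≥ 99(1−δ^2) + 29δ^2 = 99 − 70δ^2.
So δ^2 ≥ 53/70, giving δ ≥ (53/70)^(1/2) ≈ 0.870.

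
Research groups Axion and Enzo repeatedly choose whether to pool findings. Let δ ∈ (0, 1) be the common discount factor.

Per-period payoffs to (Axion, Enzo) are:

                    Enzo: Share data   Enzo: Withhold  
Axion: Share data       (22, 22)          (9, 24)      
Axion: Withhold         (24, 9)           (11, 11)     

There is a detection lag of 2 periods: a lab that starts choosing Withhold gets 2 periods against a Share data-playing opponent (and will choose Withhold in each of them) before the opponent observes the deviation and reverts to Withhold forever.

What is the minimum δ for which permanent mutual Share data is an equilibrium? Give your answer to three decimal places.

A deviator earns 24 for 2 periods, then 11 forever; cooperating earns 22 forever. Multiplying the IC by (1−δ):
22 ≥ 24(1−δ^2) + 11δ^2, so 13·δ^2 ≥ 2 and δ^2 ≥ 2/13.
δ ≥ (2/13)^(1/2) ≈ 0.392.

0.392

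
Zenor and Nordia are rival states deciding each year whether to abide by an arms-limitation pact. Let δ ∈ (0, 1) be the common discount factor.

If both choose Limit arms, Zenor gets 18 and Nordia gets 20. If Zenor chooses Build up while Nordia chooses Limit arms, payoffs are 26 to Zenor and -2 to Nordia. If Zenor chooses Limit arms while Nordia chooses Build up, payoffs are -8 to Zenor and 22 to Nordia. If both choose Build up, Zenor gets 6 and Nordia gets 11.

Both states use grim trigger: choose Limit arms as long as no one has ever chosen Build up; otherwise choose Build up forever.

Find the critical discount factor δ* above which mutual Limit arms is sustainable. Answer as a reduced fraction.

2/5

Zenor's threshold: (26−18)/(26−6) = 2/5.
Nordia's threshold: (22−20)/(22−11) = 2/11.
2/5 > 2/11, so Zenor binds and δ* = 2/5.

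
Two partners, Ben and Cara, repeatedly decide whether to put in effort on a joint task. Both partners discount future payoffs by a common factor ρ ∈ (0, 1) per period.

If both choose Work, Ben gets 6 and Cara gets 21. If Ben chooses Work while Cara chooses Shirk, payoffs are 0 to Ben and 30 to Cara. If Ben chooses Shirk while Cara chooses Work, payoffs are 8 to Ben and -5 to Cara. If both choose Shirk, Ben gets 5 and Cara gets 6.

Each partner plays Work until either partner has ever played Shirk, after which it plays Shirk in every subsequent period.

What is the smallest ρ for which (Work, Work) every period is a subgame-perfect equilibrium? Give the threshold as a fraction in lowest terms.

2/3

Ben: cooperation gives 6 each period; deviation gives 8 once then 5 forever.
  6/(1−ρ) ≥ 8 + 5ρ/(1−ρ) ⇒ ρ ≥ 2/3.
Cara: cooperation gives 21 each period; deviation gives 30 once then 6 forever.
  ρ ≥ 9/24 = 3/8.
Both must hold, so the binding constraint is Ben's: ρ ≥ 2/3.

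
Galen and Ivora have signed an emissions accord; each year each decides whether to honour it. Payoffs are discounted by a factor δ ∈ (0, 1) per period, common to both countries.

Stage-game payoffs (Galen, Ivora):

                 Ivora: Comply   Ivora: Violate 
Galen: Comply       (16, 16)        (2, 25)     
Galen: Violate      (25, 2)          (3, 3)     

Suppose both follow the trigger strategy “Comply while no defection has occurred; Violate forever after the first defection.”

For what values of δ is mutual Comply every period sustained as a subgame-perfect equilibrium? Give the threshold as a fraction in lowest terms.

9/22

Cooperation forever yields 16 each period: 16/(1−δ).
Deviating yields 25 once, then 3 forever: 25 + 3δ/(1−δ).
No profitable deviation requires 16/(1−δ) ≥ 25 + 3δ/(1−δ).
Multiplying by (1−δ): 16 ≥ 25(1−δ) + 3δ = 25 − 22δ.
So 22δ ≥ 9, i.e. δ ≥ 9/22.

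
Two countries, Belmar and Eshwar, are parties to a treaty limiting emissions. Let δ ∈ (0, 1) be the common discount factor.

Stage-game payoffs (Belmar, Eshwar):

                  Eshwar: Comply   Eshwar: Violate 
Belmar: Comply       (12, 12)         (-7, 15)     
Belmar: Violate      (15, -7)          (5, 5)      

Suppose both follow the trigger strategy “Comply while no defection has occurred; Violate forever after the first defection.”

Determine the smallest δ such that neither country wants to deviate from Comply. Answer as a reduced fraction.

Cooperation forever yields 12 each period: 12/(1−δ).
Deviating yields 15 once, then 5 forever: 15 + 5δ/(1−δ).
No profitable deviation requires 12/(1−δ) ≥ 15 + 5δ/(1−δ).
Multiplying by (1−δ): 12 ≥ 15(1−δ) + 5δ = 15 − 10δ.
So 10δ ≥ 3, i.e. δ ≥ 3/10.

3/10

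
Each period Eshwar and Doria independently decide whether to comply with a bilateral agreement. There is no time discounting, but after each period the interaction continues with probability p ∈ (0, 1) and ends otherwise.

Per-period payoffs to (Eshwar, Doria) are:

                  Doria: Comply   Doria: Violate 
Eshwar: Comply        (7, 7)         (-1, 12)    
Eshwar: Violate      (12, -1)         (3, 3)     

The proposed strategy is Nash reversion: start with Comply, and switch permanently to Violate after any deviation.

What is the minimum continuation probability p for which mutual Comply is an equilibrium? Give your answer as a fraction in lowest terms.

Expected cooperation value is 7 + p·7 + p²·7 + … = 7/(1−p); deviation gives 12 + p·3/(1−p).
7 ≥ 12(1−p) + 3p ⇒ 9p ≥ 5 ⇒ p ≥ 5/9.

5/9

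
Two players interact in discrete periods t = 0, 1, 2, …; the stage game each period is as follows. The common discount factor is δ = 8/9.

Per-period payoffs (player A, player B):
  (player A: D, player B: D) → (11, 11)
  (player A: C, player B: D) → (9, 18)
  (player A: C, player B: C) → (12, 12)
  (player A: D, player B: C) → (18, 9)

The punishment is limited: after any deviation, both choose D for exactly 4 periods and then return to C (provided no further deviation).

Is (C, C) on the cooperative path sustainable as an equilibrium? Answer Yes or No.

IC: δ+…+δ^4 ≥ (18−12)/(12−11) = 6.
At δ = 8/9: partial sum = 3.0056 < 6.0000. Cooperation not sustainable.

No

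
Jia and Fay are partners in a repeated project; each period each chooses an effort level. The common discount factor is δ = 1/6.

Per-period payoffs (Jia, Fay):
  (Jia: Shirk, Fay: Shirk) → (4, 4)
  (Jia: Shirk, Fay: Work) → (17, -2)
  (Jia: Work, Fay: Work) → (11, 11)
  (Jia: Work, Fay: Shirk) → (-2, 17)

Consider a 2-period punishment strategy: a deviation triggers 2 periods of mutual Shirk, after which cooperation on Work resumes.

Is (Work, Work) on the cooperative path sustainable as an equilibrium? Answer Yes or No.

A one-shot deviation gives 17 now, then 4 for 2 periods, then back to 11.
Gain from deviating: (17−11) today; loss: (11−4) in each of the next 2 periods.
No-deviation condition: (11−4)(δ+…+δ^2) ≥ 17−11, i.e. δ+…+δ^2 ≥ 6/7.
At δ = 1/6: δ+…+δ^2 = 0.1944 < 0.8571.
So cooperation is not sustainable.

No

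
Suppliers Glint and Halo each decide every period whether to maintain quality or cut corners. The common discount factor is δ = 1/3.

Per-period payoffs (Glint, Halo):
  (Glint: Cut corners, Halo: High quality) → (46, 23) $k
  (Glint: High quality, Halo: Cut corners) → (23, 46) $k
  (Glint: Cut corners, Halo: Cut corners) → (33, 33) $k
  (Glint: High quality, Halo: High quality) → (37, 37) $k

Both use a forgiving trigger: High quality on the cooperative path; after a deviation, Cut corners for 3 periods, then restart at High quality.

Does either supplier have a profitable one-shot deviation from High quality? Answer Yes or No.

Yes

Comparing payoff streams over the 4 periods until play realigns: cooperate → 37(1+δ+…+δ^3); deviate → 46 + 33(δ+…+δ^3).
Cooperation is sustained iff (37−33)(δ+…+δ^3) ≥ 46−37.
δ+…+δ^3 = 1/3·(1−(1/3)^3)/(1−1/3) = 0.4815, and (46−37)/(37−33) = 2.2500.
0.4815 < 2.2500, so cooperation is not sustainable.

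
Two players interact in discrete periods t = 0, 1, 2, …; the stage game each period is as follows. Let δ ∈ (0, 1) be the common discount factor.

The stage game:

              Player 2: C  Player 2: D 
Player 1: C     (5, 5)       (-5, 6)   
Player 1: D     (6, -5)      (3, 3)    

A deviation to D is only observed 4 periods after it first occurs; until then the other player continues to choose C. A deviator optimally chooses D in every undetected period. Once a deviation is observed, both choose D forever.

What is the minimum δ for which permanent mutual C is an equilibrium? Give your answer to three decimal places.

0.760

Deviating for the 4 undetected periods gains 6−5 = 1 per period over cooperation, then loses 5−3 = 2 per period forever once punishment starts.
Gain: 1(1 + δ + … + δ^3); loss: 2·δ^4/(1−δ).
No profitable deviation ⇔ 1(1−δ^4) ≤ 2·δ^4, i.e. δ^4 ≥ 1/(1+2) = 1/3.
Hence δ ≥ (1/3)^(1/4) ≈ 0.760.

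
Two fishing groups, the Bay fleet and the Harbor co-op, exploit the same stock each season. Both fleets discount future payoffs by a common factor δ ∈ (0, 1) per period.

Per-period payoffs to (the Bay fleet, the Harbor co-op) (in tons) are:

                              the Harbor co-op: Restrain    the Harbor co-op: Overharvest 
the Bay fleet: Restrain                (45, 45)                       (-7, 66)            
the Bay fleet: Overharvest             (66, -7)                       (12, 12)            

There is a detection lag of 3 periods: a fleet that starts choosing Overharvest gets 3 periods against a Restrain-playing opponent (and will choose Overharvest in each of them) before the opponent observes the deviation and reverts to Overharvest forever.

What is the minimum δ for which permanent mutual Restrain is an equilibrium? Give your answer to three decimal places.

Deviating for the 3 undetected periods gains 66−45 = 21 per period over cooperation, then loses 45−12 = 33 per period forever once punishment starts.
Gain: 21(1 + δ + … + δ^2); loss: 33·δ^3/(1−δ).
No profitable deviation ⇔ 21(1−δ^3) ≤ 33·δ^3, i.e. δ^3 ≥ 21/(21+33) = 7/18.
Hence δ ≥ (7/18)^(1/3) ≈ 0.730.

0.730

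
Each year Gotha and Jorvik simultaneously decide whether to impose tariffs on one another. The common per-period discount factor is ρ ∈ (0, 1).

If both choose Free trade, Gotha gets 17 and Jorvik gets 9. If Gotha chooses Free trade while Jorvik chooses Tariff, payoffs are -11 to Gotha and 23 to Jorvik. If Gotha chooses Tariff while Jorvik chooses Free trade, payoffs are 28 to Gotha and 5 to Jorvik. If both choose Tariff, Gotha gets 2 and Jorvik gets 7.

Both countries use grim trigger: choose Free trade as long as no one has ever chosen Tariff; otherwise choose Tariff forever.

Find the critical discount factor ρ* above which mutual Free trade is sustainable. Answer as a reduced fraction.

7/8

Gotha: cooperation gives 17 each period; deviation gives 28 once then 2 forever.
  17/(1−ρ) ≥ 28 + 2ρ/(1−ρ) ⇒ ρ ≥ 11/26.
Jorvik: cooperation gives 9 each period; deviation gives 23 once then 7 forever.
  ρ ≥ 14/16 = 7/8.
Both must hold, so the binding constraint is Jorvik's: ρ ≥ 7/8.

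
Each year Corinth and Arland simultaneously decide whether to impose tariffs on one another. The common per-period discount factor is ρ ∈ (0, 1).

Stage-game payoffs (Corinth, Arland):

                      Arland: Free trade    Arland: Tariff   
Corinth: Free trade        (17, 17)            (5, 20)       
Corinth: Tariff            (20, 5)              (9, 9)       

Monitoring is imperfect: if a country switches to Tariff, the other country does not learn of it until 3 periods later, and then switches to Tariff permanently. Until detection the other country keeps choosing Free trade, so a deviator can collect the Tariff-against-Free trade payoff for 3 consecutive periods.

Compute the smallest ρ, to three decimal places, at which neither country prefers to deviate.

0.648

A deviator earns 20 for 3 periods, then 9 forever; cooperating earns 17 forever. Multiplying the IC by (1−ρ):
17 ≥ 20(1−ρ^3) + 9ρ^3, so 11·ρ^3 ≥ 3 and ρ^3 ≥ 3/11.
ρ ≥ (3/11)^(1/3) ≈ 0.648.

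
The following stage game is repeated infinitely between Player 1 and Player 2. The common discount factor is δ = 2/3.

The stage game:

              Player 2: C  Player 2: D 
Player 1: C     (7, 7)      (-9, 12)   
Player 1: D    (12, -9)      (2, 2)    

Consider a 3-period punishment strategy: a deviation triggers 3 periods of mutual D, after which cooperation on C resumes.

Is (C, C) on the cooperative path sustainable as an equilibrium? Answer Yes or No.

Yes

Comparing payoff streams over the 4 periods until play realigns: cooperate → 7(1+δ+…+δ^3); deviate → 12 + 2(δ+…+δ^3).
Cooperation is sustained iff (7−2)(δ+…+δ^3) ≥ 12−7.
δ+…+δ^3 = 2/3·(1−(2/3)^3)/(1−2/3) = 1.4074, and (12−7)/(7−2) = 1.0000.
1.4074 ≥ 1.0000, so cooperation is sustainable.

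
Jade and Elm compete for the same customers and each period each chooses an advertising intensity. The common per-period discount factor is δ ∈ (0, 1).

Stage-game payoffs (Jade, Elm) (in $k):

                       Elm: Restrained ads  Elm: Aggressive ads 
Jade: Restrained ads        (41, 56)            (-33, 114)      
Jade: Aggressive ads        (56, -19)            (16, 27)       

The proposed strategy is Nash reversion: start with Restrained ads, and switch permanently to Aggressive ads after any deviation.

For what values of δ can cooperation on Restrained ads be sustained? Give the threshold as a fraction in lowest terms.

2/3

For Jade: deviation gain 56−41 = 15, per-period punishment loss 41−16 = 25. IC gives δ ≥ 15/40 = 3/8.
For Elm: gain 58, loss 29 per period, so δ ≥ 58/87 = 2/3.
The tighter constraint is Elm's, so cooperation needs δ ≥ 2/3.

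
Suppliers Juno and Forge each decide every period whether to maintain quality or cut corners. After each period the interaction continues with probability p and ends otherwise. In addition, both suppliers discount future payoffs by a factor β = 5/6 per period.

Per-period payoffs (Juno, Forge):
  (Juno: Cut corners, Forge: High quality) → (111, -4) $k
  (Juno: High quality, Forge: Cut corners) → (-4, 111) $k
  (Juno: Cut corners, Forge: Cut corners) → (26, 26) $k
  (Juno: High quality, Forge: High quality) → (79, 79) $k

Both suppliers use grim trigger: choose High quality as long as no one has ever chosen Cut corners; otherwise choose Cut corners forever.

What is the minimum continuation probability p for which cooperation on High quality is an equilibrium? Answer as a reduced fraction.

Expected continuation weight on next period's payoff is β·p = 5/6·p, which plays the role of the discount factor.
Cooperation requires 5/6·p ≥ (111−79)/(111−26) = 32/85, hence p ≥ 192/425.

192/425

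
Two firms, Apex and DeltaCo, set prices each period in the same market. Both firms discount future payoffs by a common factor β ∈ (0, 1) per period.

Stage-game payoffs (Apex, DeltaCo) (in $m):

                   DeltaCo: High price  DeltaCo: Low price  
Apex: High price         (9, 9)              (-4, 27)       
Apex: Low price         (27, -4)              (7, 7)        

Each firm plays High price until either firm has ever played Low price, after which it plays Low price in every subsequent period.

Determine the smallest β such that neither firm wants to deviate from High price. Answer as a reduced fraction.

9/10

9/(1−β) ≥ 27 + 7β/(1−β)
9 ≥ 27 − 20β
β ≥ 18/20 = 9/10.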